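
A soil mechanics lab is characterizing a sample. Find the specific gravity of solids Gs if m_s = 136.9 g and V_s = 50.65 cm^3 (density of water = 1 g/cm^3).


Result: 2.703

Derivation:
Using Gs = m_s / (V_s * rho_w)
Since rho_w = 1 g/cm^3:
Gs = 136.9 / 50.65
Gs = 2.703


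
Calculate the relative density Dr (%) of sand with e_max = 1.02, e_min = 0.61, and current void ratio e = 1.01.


Using Dr = (e_max - e) / (e_max - e_min) * 100
e_max - e = 1.02 - 1.01 = 0.01
e_max - e_min = 1.02 - 0.61 = 0.41
Dr = 0.01 / 0.41 * 100
Dr = 2.44 %


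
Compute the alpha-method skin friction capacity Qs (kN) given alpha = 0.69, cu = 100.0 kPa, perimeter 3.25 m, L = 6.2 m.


Result: 1390.35 kN

Derivation:
Using Qs = alpha * cu * perimeter * L
Qs = 0.69 * 100.0 * 3.25 * 6.2
Qs = 1390.35 kN


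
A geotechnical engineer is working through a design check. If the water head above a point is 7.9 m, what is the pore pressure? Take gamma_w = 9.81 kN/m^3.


Using u = gamma_w * h_w
u = 9.81 * 7.9
u = 77.5 kPa


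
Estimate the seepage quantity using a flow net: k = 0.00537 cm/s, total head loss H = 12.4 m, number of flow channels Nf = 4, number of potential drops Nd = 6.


Result: 0.0004439 m^3/s per m

Derivation:
Convert k to m/s for unit consistency with H:
k = 0.00537 cm/s = 0.00537 / 100 m/s = 5.37e-05 m/s
Using q = k * H * Nf / Nd
Nf / Nd = 4 / 6 = 0.6667
q = 5.37e-05 * 12.4 * 0.6667
q = 0.0004439 m^3/s per m


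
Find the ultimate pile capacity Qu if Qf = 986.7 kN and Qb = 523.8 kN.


Using Qu = Qf + Qb
Qu = 986.7 + 523.8
Qu = 1510.5 kN


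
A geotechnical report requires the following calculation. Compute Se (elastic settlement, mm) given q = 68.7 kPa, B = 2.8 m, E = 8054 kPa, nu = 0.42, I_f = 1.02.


Result: 20.064 mm

Derivation:
Using Se = q * B * (1 - nu^2) * I_f / E
1 - nu^2 = 1 - 0.42^2 = 0.8236
Se = 68.7 * 2.8 * 0.8236 * 1.02 / 8054
Se = 0.020064 m
Convert to mm: Se = 0.020064 * 1000 = 20.064 mm


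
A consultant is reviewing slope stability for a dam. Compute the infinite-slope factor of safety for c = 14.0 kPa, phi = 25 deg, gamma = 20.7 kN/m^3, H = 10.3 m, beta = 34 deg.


Result: 0.833

Derivation:
Using Fs = c / (gamma*H*sin(beta)*cos(beta)) + tan(phi)/tan(beta)
Cohesion contribution = 14.0 / (20.7*10.3*sin(34)*cos(34))
Cohesion contribution = 0.14164
Friction contribution = tan(25)/tan(34) = 0.69133
Fs = 0.14164 + 0.69133
Fs = 0.833


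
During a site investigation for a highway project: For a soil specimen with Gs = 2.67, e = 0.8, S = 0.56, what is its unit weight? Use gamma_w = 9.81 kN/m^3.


Using gamma = gamma_w * (Gs + S*e) / (1 + e)
Numerator: Gs + S*e = 2.67 + 0.56*0.8 = 3.118
Denominator: 1 + e = 1 + 0.8 = 1.8
gamma = 9.81 * 3.118 / 1.8
gamma = 16.993 kN/m^3


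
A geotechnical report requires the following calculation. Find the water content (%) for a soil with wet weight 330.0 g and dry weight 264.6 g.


Using w = (m_wet - m_dry) / m_dry * 100
m_wet - m_dry = 330.0 - 264.6 = 65.4 g
w = 65.4 / 264.6 * 100
w = 24.72 %


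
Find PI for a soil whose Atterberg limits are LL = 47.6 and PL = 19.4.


Result: 28.2

Derivation:
Using PI = LL - PL
PI = 47.6 - 19.4
PI = 28.2


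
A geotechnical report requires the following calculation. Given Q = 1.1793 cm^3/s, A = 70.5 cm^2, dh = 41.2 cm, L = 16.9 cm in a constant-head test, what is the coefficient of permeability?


Compute hydraulic gradient:
i = dh / L = 41.2 / 16.9 = 2.43787
Then apply Darcy's law:
k = Q / (A * i)
k = 1.1793 / (70.5 * 2.43787)
k = 1.1793 / 171.87
k = 0.006862 cm/s


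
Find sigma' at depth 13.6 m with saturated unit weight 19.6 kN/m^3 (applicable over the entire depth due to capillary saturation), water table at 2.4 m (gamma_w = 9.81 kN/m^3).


Result: 156.69 kPa

Derivation:
Total stress = gamma_sat * depth
sigma = 19.6 * 13.6 = 266.56 kPa
Pore water pressure u = gamma_w * (depth - d_wt)
u = 9.81 * (13.6 - 2.4) = 109.872 kPa
Effective stress = sigma - u
sigma' = 266.56 - 109.872 = 156.69 kPa


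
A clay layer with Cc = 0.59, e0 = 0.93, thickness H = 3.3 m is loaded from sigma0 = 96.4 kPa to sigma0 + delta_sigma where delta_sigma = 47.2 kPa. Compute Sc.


Result: 0.1746 m

Derivation:
Using Sc = Cc * H / (1 + e0) * log10((sigma0 + delta_sigma) / sigma0)
Stress ratio = (96.4 + 47.2) / 96.4 = 1.48963
log10(1.48963) = 0.173077
Cc * H / (1 + e0) = 0.59 * 3.3 / (1 + 0.93) = 1.00881
Sc = 1.00881 * 0.173077
Sc = 0.1746 m


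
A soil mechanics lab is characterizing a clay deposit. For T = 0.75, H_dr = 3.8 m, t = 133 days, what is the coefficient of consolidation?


Using cv = T * H_dr^2 / t
H_dr^2 = 3.8^2 = 14.44
cv = 0.75 * 14.44 / 133
cv = 0.08143 m^2/day


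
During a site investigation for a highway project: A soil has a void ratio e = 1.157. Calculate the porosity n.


Result: 0.5364

Derivation:
Using the relation n = e / (1 + e)
n = 1.157 / (1 + 1.157)
n = 1.157 / 2.157
n = 0.5364


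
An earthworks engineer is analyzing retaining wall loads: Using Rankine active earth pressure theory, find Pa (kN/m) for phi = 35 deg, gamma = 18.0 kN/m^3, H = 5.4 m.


Result: 71.12 kN/m

Derivation:
Compute active earth pressure coefficient:
Ka = tan^2(45 - phi/2) = tan^2(27.5) = 0.27099
Compute active force:
Pa = 0.5 * Ka * gamma * H^2
Pa = 0.5 * 0.27099 * 18.0 * 5.4^2
Pa = 71.12 kN/m


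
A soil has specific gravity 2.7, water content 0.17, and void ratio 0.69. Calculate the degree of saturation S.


Using S = Gs * w / e
S = 2.7 * 0.17 / 0.69
S = 0.6652


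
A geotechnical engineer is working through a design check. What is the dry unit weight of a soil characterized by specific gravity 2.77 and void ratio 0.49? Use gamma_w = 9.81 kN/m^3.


Using gamma_d = Gs * gamma_w / (1 + e)
gamma_d = 2.77 * 9.81 / (1 + 0.49)
gamma_d = 2.77 * 9.81 / 1.49
gamma_d = 18.237 kN/m^3


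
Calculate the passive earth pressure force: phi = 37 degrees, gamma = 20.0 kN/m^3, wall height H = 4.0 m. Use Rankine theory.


Result: 643.65 kN/m

Derivation:
Compute passive earth pressure coefficient:
Kp = tan^2(45 + phi/2) = tan^2(63.5) = 4.022791
Compute passive force:
Pp = 0.5 * Kp * gamma * H^2
Pp = 0.5 * 4.022791 * 20.0 * 4.0^2
Pp = 643.65 kN/m


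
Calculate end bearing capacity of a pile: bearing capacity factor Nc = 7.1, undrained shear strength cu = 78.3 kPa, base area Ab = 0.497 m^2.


Using Qb = Nc * cu * Ab
Qb = 7.1 * 78.3 * 0.497
Qb = 276.3 kN


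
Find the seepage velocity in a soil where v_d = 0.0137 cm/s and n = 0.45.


Result: 0.03044 cm/s

Derivation:
Using v_s = v_d / n
v_s = 0.0137 / 0.45
v_s = 0.03044 cm/s


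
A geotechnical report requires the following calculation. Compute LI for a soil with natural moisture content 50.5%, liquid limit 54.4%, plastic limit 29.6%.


First compute the plasticity index:
PI = LL - PL = 54.4 - 29.6 = 24.8
Then compute the liquidity index:
LI = (w - PL) / PI
LI = (50.5 - 29.6) / 24.8
LI = 0.843


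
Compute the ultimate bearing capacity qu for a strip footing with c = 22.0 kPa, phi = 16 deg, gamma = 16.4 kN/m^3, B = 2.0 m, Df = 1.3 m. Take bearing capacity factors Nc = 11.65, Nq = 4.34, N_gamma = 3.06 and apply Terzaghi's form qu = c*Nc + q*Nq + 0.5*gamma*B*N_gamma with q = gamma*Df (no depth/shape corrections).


Result: 399.01 kPa

Derivation:
Compute qu = c*Nc + gamma*Df*Nq + 0.5*gamma*B*N_gamma
Term 1: 22.0 * 11.65 = 256.3
Term 2: 16.4 * 1.3 * 4.34 = 92.5288
Term 3: 0.5 * 16.4 * 2.0 * 3.06 = 50.184
qu = 256.3 + 92.5288 + 50.184
qu = 399.01 kPa


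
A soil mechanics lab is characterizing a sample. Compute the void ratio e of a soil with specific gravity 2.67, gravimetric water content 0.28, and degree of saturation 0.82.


Result: 0.9117

Derivation:
Using the relation e = Gs * w / S
e = 2.67 * 0.28 / 0.82
e = 0.9117


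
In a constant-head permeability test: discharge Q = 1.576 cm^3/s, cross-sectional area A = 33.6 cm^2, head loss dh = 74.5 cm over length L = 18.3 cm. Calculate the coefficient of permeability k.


Compute hydraulic gradient:
i = dh / L = 74.5 / 18.3 = 4.07104
Then apply Darcy's law:
k = Q / (A * i)
k = 1.576 / (33.6 * 4.07104)
k = 1.576 / 136.787
k = 0.011522 cm/s


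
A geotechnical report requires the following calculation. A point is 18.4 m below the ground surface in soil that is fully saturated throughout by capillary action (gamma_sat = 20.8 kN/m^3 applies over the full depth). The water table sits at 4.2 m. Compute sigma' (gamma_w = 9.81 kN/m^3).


Total stress = gamma_sat * depth
sigma = 20.8 * 18.4 = 382.72 kPa
Pore water pressure u = gamma_w * (depth - d_wt)
u = 9.81 * (18.4 - 4.2) = 139.302 kPa
Effective stress = sigma - u
sigma' = 382.72 - 139.302 = 243.42 kPa


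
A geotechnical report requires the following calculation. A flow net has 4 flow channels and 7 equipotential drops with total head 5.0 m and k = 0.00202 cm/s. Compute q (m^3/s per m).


Convert k to m/s for unit consistency with H:
k = 0.00202 cm/s = 0.00202 / 100 m/s = 2.02e-05 m/s
Using q = k * H * Nf / Nd
Nf / Nd = 4 / 7 = 0.5714
q = 2.02e-05 * 5.0 * 0.5714
q = 5.771e-05 m^3/s per m


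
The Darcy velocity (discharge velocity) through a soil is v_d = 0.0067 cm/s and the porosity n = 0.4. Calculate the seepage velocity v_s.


Result: 0.01675 cm/s

Derivation:
Using v_s = v_d / n
v_s = 0.0067 / 0.4
v_s = 0.01675 cm/s


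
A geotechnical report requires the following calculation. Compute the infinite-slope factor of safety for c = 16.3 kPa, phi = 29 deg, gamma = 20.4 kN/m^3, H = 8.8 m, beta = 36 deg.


Result: 0.954

Derivation:
Using Fs = c / (gamma*H*sin(beta)*cos(beta)) + tan(phi)/tan(beta)
Cohesion contribution = 16.3 / (20.4*8.8*sin(36)*cos(36))
Cohesion contribution = 0.190941
Friction contribution = tan(29)/tan(36) = 0.762941
Fs = 0.190941 + 0.762941
Fs = 0.954


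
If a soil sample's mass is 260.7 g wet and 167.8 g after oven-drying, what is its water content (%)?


Using w = (m_wet - m_dry) / m_dry * 100
m_wet - m_dry = 260.7 - 167.8 = 92.9 g
w = 92.9 / 167.8 * 100
w = 55.36 %


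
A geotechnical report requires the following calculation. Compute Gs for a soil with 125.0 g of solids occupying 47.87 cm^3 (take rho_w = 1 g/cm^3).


Using Gs = m_s / (V_s * rho_w)
Since rho_w = 1 g/cm^3:
Gs = 125.0 / 47.87
Gs = 2.611


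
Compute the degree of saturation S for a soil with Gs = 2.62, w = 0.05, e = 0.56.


Using S = Gs * w / e
S = 2.62 * 0.05 / 0.56
S = 0.2339


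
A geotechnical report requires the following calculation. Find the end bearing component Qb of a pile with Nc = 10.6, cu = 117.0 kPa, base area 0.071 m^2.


Using Qb = Nc * cu * Ab
Qb = 10.6 * 117.0 * 0.071
Qb = 88.05 kN


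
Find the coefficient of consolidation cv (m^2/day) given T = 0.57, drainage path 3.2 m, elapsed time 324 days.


Using cv = T * H_dr^2 / t
H_dr^2 = 3.2^2 = 10.24
cv = 0.57 * 10.24 / 324
cv = 0.01801 m^2/day


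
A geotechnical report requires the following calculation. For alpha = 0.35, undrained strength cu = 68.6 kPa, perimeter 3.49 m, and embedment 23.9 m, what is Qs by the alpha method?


Using Qs = alpha * cu * perimeter * L
Qs = 0.35 * 68.6 * 3.49 * 23.9
Qs = 2002.7 kN


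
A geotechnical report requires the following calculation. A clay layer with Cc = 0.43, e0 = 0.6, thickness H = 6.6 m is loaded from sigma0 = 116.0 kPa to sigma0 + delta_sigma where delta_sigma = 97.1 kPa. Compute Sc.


Result: 0.4685 m

Derivation:
Using Sc = Cc * H / (1 + e0) * log10((sigma0 + delta_sigma) / sigma0)
Stress ratio = (116.0 + 97.1) / 116.0 = 1.83707
log10(1.83707) = 0.264125
Cc * H / (1 + e0) = 0.43 * 6.6 / (1 + 0.6) = 1.77375
Sc = 1.77375 * 0.264125
Sc = 0.4685 m


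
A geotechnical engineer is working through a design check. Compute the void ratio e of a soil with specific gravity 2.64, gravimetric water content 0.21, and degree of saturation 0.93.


Result: 0.5961

Derivation:
Using the relation e = Gs * w / S
e = 2.64 * 0.21 / 0.93
e = 0.5961


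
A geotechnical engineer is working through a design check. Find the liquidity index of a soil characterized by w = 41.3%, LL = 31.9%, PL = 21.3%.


First compute the plasticity index:
PI = LL - PL = 31.9 - 21.3 = 10.6
Then compute the liquidity index:
LI = (w - PL) / PI
LI = (41.3 - 21.3) / 10.6
LI = 1.887


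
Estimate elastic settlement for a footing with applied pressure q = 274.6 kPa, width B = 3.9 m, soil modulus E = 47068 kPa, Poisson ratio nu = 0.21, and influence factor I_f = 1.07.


Using Se = q * B * (1 - nu^2) * I_f / E
1 - nu^2 = 1 - 0.21^2 = 0.9559
Se = 274.6 * 3.9 * 0.9559 * 1.07 / 47068
Se = 0.023272 m
Convert to mm: Se = 0.023272 * 1000 = 23.272 mm


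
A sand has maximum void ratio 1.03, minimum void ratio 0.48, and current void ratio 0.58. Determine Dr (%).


Using Dr = (e_max - e) / (e_max - e_min) * 100
e_max - e = 1.03 - 0.58 = 0.45
e_max - e_min = 1.03 - 0.48 = 0.55
Dr = 0.45 / 0.55 * 100
Dr = 81.82 %


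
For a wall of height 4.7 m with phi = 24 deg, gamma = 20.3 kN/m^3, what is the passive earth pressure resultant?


Result: 531.65 kN/m

Derivation:
Compute passive earth pressure coefficient:
Kp = tan^2(45 + phi/2) = tan^2(57.0) = 2.371184
Compute passive force:
Pp = 0.5 * Kp * gamma * H^2
Pp = 0.5 * 2.371184 * 20.3 * 4.7^2
Pp = 531.65 kN/m


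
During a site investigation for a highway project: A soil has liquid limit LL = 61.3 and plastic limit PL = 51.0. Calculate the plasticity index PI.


Using PI = LL - PL
PI = 61.3 - 51.0
PI = 10.3


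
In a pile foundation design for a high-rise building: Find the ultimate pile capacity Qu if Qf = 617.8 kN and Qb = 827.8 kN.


Using Qu = Qf + Qb
Qu = 617.8 + 827.8
Qu = 1445.6 kN


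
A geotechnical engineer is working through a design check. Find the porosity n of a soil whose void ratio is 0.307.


Result: 0.2349

Derivation:
Using the relation n = e / (1 + e)
n = 0.307 / (1 + 0.307)
n = 0.307 / 1.307
n = 0.2349


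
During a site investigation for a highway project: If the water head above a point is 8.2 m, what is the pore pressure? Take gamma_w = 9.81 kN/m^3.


Using u = gamma_w * h_w
u = 9.81 * 8.2
u = 80.44 kPa


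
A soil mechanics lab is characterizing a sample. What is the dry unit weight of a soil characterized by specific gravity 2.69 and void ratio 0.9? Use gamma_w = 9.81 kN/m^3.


Result: 13.889 kN/m^3

Derivation:
Using gamma_d = Gs * gamma_w / (1 + e)
gamma_d = 2.69 * 9.81 / (1 + 0.9)
gamma_d = 2.69 * 9.81 / 1.9
gamma_d = 13.889 kN/m^3


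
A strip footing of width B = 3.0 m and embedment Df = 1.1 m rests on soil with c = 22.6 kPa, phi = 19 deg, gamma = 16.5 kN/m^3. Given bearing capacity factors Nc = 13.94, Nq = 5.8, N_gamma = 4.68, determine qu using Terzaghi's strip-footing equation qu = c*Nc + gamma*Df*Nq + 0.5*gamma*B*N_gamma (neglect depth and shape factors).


Compute qu = c*Nc + gamma*Df*Nq + 0.5*gamma*B*N_gamma
Term 1: 22.6 * 13.94 = 315.044
Term 2: 16.5 * 1.1 * 5.8 = 105.27
Term 3: 0.5 * 16.5 * 3.0 * 4.68 = 115.83
qu = 315.044 + 105.27 + 115.83
qu = 536.14 kPa


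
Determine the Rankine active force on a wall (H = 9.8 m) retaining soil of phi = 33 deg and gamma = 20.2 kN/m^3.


Result: 285.96 kN/m

Derivation:
Compute active earth pressure coefficient:
Ka = tan^2(45 - phi/2) = tan^2(28.5) = 0.294801
Compute active force:
Pa = 0.5 * Ka * gamma * H^2
Pa = 0.5 * 0.294801 * 20.2 * 9.8^2
Pa = 285.96 kN/m


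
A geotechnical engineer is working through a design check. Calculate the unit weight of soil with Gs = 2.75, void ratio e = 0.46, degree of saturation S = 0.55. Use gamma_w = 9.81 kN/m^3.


Using gamma = gamma_w * (Gs + S*e) / (1 + e)
Numerator: Gs + S*e = 2.75 + 0.55*0.46 = 3.003
Denominator: 1 + e = 1 + 0.46 = 1.46
gamma = 9.81 * 3.003 / 1.46
gamma = 20.178 kN/m^3


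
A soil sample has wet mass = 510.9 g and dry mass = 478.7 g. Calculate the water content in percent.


Result: 6.73 %

Derivation:
Using w = (m_wet - m_dry) / m_dry * 100
m_wet - m_dry = 510.9 - 478.7 = 32.2 g
w = 32.2 / 478.7 * 100
w = 6.73 %


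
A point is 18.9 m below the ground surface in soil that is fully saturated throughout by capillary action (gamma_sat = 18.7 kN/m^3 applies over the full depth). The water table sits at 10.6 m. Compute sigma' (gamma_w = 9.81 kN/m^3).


Total stress = gamma_sat * depth
sigma = 18.7 * 18.9 = 353.43 kPa
Pore water pressure u = gamma_w * (depth - d_wt)
u = 9.81 * (18.9 - 10.6) = 81.423 kPa
Effective stress = sigma - u
sigma' = 353.43 - 81.423 = 272.01 kPa


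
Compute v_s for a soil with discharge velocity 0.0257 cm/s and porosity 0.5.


Result: 0.0514 cm/s

Derivation:
Using v_s = v_d / n
v_s = 0.0257 / 0.5
v_s = 0.0514 cm/s


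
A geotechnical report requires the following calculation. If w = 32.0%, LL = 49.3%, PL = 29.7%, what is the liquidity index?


First compute the plasticity index:
PI = LL - PL = 49.3 - 29.7 = 19.6
Then compute the liquidity index:
LI = (w - PL) / PI
LI = (32.0 - 29.7) / 19.6
LI = 0.117


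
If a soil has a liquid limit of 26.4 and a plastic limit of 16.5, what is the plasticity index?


Using PI = LL - PL
PI = 26.4 - 16.5
PI = 9.9


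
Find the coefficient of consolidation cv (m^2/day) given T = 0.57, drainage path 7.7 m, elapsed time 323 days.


Using cv = T * H_dr^2 / t
H_dr^2 = 7.7^2 = 59.29
cv = 0.57 * 59.29 / 323
cv = 0.10463 m^2/day


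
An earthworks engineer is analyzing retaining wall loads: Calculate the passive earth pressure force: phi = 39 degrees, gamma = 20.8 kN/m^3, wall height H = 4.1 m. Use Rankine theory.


Compute passive earth pressure coefficient:
Kp = tan^2(45 + phi/2) = tan^2(64.5) = 4.395495
Compute passive force:
Pp = 0.5 * Kp * gamma * H^2
Pp = 0.5 * 4.395495 * 20.8 * 4.1^2
Pp = 768.44 kN/m


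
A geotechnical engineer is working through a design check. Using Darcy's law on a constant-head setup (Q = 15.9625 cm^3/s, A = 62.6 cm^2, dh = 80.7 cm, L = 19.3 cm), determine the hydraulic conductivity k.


Compute hydraulic gradient:
i = dh / L = 80.7 / 19.3 = 4.18135
Then apply Darcy's law:
k = Q / (A * i)
k = 15.9625 / (62.6 * 4.18135)
k = 15.9625 / 261.752
k = 0.060983 cm/s


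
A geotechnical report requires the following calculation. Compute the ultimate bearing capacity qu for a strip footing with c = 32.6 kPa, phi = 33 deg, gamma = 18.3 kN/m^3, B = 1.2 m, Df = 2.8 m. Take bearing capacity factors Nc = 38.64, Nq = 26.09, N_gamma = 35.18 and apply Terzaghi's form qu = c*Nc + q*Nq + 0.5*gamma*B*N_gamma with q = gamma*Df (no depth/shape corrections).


Result: 2982.79 kPa

Derivation:
Compute qu = c*Nc + gamma*Df*Nq + 0.5*gamma*B*N_gamma
Term 1: 32.6 * 38.64 = 1259.664
Term 2: 18.3 * 2.8 * 26.09 = 1336.8516
Term 3: 0.5 * 18.3 * 1.2 * 35.18 = 386.2764
qu = 1259.664 + 1336.8516 + 386.2764
qu = 2982.79 kPa


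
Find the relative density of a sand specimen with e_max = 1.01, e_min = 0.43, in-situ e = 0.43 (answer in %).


Using Dr = (e_max - e) / (e_max - e_min) * 100
e_max - e = 1.01 - 0.43 = 0.58
e_max - e_min = 1.01 - 0.43 = 0.58
Dr = 0.58 / 0.58 * 100
Dr = 100.0 %


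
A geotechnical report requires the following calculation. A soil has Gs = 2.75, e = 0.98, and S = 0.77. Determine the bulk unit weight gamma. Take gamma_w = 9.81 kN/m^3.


Result: 17.364 kN/m^3

Derivation:
Using gamma = gamma_w * (Gs + S*e) / (1 + e)
Numerator: Gs + S*e = 2.75 + 0.77*0.98 = 3.5046
Denominator: 1 + e = 1 + 0.98 = 1.98
gamma = 9.81 * 3.5046 / 1.98
gamma = 17.364 kN/m^3


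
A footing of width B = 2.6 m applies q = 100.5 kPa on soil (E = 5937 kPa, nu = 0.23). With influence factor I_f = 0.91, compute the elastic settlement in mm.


Using Se = q * B * (1 - nu^2) * I_f / E
1 - nu^2 = 1 - 0.23^2 = 0.9471
Se = 100.5 * 2.6 * 0.9471 * 0.91 / 5937
Se = 0.037932 m
Convert to mm: Se = 0.037932 * 1000 = 37.932 mm


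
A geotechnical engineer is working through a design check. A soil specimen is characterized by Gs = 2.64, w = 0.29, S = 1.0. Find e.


Result: 0.7656

Derivation:
Using the relation e = Gs * w / S
e = 2.64 * 0.29 / 1.0
e = 0.7656


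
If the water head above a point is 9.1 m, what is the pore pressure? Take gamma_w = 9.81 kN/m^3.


Result: 89.27 kPa

Derivation:
Using u = gamma_w * h_w
u = 9.81 * 9.1
u = 89.27 kPa


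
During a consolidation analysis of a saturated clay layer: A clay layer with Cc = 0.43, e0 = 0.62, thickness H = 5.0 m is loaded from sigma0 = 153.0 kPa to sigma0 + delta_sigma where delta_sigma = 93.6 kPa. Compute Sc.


Using Sc = Cc * H / (1 + e0) * log10((sigma0 + delta_sigma) / sigma0)
Stress ratio = (153.0 + 93.6) / 153.0 = 1.61176
log10(1.61176) = 0.207302
Cc * H / (1 + e0) = 0.43 * 5.0 / (1 + 0.62) = 1.32716
Sc = 1.32716 * 0.207302
Sc = 0.2751 m


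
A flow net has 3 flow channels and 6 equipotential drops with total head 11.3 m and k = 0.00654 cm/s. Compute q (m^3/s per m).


Result: 0.0003695 m^3/s per m

Derivation:
Convert k to m/s for unit consistency with H:
k = 0.00654 cm/s = 0.00654 / 100 m/s = 6.54e-05 m/s
Using q = k * H * Nf / Nd
Nf / Nd = 3 / 6 = 0.5
q = 6.54e-05 * 11.3 * 0.5
q = 0.0003695 m^3/s per m


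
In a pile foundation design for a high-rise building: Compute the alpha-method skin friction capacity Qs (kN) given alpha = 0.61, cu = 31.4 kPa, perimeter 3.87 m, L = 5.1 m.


Result: 378.04 kN

Derivation:
Using Qs = alpha * cu * perimeter * L
Qs = 0.61 * 31.4 * 3.87 * 5.1
Qs = 378.04 kN


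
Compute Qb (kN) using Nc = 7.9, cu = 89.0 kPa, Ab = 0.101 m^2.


Using Qb = Nc * cu * Ab
Qb = 7.9 * 89.0 * 0.101
Qb = 71.01 kN


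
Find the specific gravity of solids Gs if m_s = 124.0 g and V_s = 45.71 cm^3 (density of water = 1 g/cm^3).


Using Gs = m_s / (V_s * rho_w)
Since rho_w = 1 g/cm^3:
Gs = 124.0 / 45.71
Gs = 2.713


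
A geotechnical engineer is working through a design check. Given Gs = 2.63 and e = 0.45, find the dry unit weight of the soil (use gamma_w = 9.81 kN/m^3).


Result: 17.793 kN/m^3

Derivation:
Using gamma_d = Gs * gamma_w / (1 + e)
gamma_d = 2.63 * 9.81 / (1 + 0.45)
gamma_d = 2.63 * 9.81 / 1.45
gamma_d = 17.793 kN/m^3


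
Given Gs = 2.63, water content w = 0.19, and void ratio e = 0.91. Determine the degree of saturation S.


Using S = Gs * w / e
S = 2.63 * 0.19 / 0.91
S = 0.5491


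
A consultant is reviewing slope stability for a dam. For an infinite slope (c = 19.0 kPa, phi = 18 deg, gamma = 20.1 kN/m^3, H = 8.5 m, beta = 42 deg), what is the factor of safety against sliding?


Using Fs = c / (gamma*H*sin(beta)*cos(beta)) + tan(phi)/tan(beta)
Cohesion contribution = 19.0 / (20.1*8.5*sin(42)*cos(42))
Cohesion contribution = 0.223642
Friction contribution = tan(18)/tan(42) = 0.36086
Fs = 0.223642 + 0.36086
Fs = 0.585


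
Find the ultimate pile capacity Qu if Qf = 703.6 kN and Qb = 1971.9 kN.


Using Qu = Qf + Qb
Qu = 703.6 + 1971.9
Qu = 2675.5 kN


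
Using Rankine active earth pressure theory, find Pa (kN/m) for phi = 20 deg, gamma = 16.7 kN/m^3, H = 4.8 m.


Result: 94.32 kN/m

Derivation:
Compute active earth pressure coefficient:
Ka = tan^2(45 - phi/2) = tan^2(35.0) = 0.490291
Compute active force:
Pa = 0.5 * Ka * gamma * H^2
Pa = 0.5 * 0.490291 * 16.7 * 4.8^2
Pa = 94.32 kN/m


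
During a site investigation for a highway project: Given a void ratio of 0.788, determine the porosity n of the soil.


Using the relation n = e / (1 + e)
n = 0.788 / (1 + 0.788)
n = 0.788 / 1.788
n = 0.4407


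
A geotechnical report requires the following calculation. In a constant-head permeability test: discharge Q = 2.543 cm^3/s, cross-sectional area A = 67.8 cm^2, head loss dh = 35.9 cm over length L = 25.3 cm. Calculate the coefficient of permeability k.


Compute hydraulic gradient:
i = dh / L = 35.9 / 25.3 = 1.41897
Then apply Darcy's law:
k = Q / (A * i)
k = 2.543 / (67.8 * 1.41897)
k = 2.543 / 96.2063
k = 0.026433 cm/s


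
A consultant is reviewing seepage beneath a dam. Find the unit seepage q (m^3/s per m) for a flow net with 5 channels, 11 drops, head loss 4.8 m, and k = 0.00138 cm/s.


Convert k to m/s for unit consistency with H:
k = 0.00138 cm/s = 0.00138 / 100 m/s = 1.38e-05 m/s
Using q = k * H * Nf / Nd
Nf / Nd = 5 / 11 = 0.4545
q = 1.38e-05 * 4.8 * 0.4545
q = 3.011e-05 m^3/s per m


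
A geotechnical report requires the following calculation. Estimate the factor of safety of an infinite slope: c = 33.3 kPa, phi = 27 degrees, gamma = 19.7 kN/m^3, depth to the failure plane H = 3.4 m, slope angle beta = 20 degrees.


Result: 2.947

Derivation:
Using Fs = c / (gamma*H*sin(beta)*cos(beta)) + tan(phi)/tan(beta)
Cohesion contribution = 33.3 / (19.7*3.4*sin(20)*cos(20))
Cohesion contribution = 1.5469
Friction contribution = tan(27)/tan(20) = 1.39991
Fs = 1.5469 + 1.39991
Fs = 2.947


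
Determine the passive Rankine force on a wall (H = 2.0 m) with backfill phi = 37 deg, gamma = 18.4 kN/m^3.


Compute passive earth pressure coefficient:
Kp = tan^2(45 + phi/2) = tan^2(63.5) = 4.022791
Compute passive force:
Pp = 0.5 * Kp * gamma * H^2
Pp = 0.5 * 4.022791 * 18.4 * 2.0^2
Pp = 148.04 kN/m


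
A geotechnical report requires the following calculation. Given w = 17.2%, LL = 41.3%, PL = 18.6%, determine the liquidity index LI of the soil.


First compute the plasticity index:
PI = LL - PL = 41.3 - 18.6 = 22.7
Then compute the liquidity index:
LI = (w - PL) / PI
LI = (17.2 - 18.6) / 22.7
LI = -0.062


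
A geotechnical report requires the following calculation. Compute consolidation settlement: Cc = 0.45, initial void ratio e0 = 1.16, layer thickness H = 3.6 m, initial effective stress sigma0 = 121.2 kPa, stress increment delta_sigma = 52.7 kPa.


Result: 0.1176 m

Derivation:
Using Sc = Cc * H / (1 + e0) * log10((sigma0 + delta_sigma) / sigma0)
Stress ratio = (121.2 + 52.7) / 121.2 = 1.43482
log10(1.43482) = 0.156797
Cc * H / (1 + e0) = 0.45 * 3.6 / (1 + 1.16) = 0.75
Sc = 0.75 * 0.156797
Sc = 0.1176 m


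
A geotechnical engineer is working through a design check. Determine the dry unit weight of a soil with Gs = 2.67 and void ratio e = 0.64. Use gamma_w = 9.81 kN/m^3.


Using gamma_d = Gs * gamma_w / (1 + e)
gamma_d = 2.67 * 9.81 / (1 + 0.64)
gamma_d = 2.67 * 9.81 / 1.64
gamma_d = 15.971 kN/m^3


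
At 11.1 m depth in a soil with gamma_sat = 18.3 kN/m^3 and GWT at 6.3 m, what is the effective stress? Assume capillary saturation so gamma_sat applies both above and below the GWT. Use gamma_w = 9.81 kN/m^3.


Result: 156.04 kPa

Derivation:
Total stress = gamma_sat * depth
sigma = 18.3 * 11.1 = 203.13 kPa
Pore water pressure u = gamma_w * (depth - d_wt)
u = 9.81 * (11.1 - 6.3) = 47.088 kPa
Effective stress = sigma - u
sigma' = 203.13 - 47.088 = 156.04 kPa


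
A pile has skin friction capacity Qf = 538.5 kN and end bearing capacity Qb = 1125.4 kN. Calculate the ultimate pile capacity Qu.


Using Qu = Qf + Qb
Qu = 538.5 + 1125.4
Qu = 1663.9 kN


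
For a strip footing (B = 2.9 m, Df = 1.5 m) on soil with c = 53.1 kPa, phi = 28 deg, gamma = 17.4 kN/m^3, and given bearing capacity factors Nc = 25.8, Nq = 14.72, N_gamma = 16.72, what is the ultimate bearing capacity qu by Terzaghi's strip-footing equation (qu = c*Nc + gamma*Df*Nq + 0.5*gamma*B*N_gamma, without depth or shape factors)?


Compute qu = c*Nc + gamma*Df*Nq + 0.5*gamma*B*N_gamma
Term 1: 53.1 * 25.8 = 1369.98
Term 2: 17.4 * 1.5 * 14.72 = 384.192
Term 3: 0.5 * 17.4 * 2.9 * 16.72 = 421.8456
qu = 1369.98 + 384.192 + 421.8456
qu = 2176.02 kPa


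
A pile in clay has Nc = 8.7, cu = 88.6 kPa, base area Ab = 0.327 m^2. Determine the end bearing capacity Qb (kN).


Using Qb = Nc * cu * Ab
Qb = 8.7 * 88.6 * 0.327
Qb = 252.06 kN


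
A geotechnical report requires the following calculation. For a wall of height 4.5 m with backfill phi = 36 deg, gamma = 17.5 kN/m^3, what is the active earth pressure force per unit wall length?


Result: 46.0 kN/m

Derivation:
Compute active earth pressure coefficient:
Ka = tan^2(45 - phi/2) = tan^2(27.0) = 0.259616
Compute active force:
Pa = 0.5 * Ka * gamma * H^2
Pa = 0.5 * 0.259616 * 17.5 * 4.5^2
Pa = 46.0 kN/m


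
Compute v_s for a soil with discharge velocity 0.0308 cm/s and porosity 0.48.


Using v_s = v_d / n
v_s = 0.0308 / 0.48
v_s = 0.06417 cm/s


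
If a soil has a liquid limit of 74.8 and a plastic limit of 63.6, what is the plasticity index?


Using PI = LL - PL
PI = 74.8 - 63.6
PI = 11.2


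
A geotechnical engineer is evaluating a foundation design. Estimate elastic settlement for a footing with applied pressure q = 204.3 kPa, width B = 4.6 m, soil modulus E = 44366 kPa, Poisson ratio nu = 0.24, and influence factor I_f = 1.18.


Result: 23.556 mm

Derivation:
Using Se = q * B * (1 - nu^2) * I_f / E
1 - nu^2 = 1 - 0.24^2 = 0.9424
Se = 204.3 * 4.6 * 0.9424 * 1.18 / 44366
Se = 0.023556 m
Convert to mm: Se = 0.023556 * 1000 = 23.556 mm


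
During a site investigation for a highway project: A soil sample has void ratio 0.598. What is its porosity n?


Result: 0.3742

Derivation:
Using the relation n = e / (1 + e)
n = 0.598 / (1 + 0.598)
n = 0.598 / 1.598
n = 0.3742


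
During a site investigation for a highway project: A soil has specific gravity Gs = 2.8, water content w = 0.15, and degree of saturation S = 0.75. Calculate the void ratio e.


Using the relation e = Gs * w / S
e = 2.8 * 0.15 / 0.75
e = 0.56


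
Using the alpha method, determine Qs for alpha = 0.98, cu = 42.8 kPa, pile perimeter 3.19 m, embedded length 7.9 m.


Result: 1057.03 kN

Derivation:
Using Qs = alpha * cu * perimeter * L
Qs = 0.98 * 42.8 * 3.19 * 7.9
Qs = 1057.03 kN


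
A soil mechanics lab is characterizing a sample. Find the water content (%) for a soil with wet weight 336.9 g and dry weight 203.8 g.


Result: 65.31 %

Derivation:
Using w = (m_wet - m_dry) / m_dry * 100
m_wet - m_dry = 336.9 - 203.8 = 133.1 g
w = 133.1 / 203.8 * 100
w = 65.31 %


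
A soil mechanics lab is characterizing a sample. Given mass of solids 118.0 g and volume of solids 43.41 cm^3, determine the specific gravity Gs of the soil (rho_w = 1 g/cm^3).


Using Gs = m_s / (V_s * rho_w)
Since rho_w = 1 g/cm^3:
Gs = 118.0 / 43.41
Gs = 2.718


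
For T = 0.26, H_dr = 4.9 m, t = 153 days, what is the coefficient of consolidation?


Using cv = T * H_dr^2 / t
H_dr^2 = 4.9^2 = 24.01
cv = 0.26 * 24.01 / 153
cv = 0.0408 m^2/day


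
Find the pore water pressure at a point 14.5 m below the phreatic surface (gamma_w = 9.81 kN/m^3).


Using u = gamma_w * h_w
u = 9.81 * 14.5
u = 142.25 kPa


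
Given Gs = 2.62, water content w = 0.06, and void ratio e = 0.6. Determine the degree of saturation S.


Using S = Gs * w / e
S = 2.62 * 0.06 / 0.6
S = 0.262


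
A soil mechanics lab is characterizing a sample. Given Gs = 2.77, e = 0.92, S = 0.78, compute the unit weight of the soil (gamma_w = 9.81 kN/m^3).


Result: 17.819 kN/m^3

Derivation:
Using gamma = gamma_w * (Gs + S*e) / (1 + e)
Numerator: Gs + S*e = 2.77 + 0.78*0.92 = 3.4876
Denominator: 1 + e = 1 + 0.92 = 1.92
gamma = 9.81 * 3.4876 / 1.92
gamma = 17.819 kN/m^3


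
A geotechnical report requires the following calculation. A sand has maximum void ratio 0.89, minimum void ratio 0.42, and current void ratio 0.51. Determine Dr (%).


Using Dr = (e_max - e) / (e_max - e_min) * 100
e_max - e = 0.89 - 0.51 = 0.38
e_max - e_min = 0.89 - 0.42 = 0.47
Dr = 0.38 / 0.47 * 100
Dr = 80.85 %


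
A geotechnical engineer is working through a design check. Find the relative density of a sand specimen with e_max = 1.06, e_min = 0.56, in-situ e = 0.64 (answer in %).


Using Dr = (e_max - e) / (e_max - e_min) * 100
e_max - e = 1.06 - 0.64 = 0.42
e_max - e_min = 1.06 - 0.56 = 0.5
Dr = 0.42 / 0.5 * 100
Dr = 84.0 %


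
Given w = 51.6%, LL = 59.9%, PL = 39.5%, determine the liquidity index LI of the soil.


First compute the plasticity index:
PI = LL - PL = 59.9 - 39.5 = 20.4
Then compute the liquidity index:
LI = (w - PL) / PI
LI = (51.6 - 39.5) / 20.4
LI = 0.593


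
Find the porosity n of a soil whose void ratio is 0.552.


Using the relation n = e / (1 + e)
n = 0.552 / (1 + 0.552)
n = 0.552 / 1.552
n = 0.3557


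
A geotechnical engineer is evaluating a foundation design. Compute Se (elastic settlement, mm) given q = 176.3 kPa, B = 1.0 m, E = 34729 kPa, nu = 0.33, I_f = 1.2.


Using Se = q * B * (1 - nu^2) * I_f / E
1 - nu^2 = 1 - 0.33^2 = 0.8911
Se = 176.3 * 1.0 * 0.8911 * 1.2 / 34729
Se = 0.005428 m
Convert to mm: Se = 0.005428 * 1000 = 5.428 mm


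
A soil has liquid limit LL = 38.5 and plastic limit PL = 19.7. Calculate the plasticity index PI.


Using PI = LL - PL
PI = 38.5 - 19.7
PI = 18.8


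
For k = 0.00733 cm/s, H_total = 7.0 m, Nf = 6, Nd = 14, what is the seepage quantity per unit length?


Result: 0.0002199 m^3/s per m

Derivation:
Convert k to m/s for unit consistency with H:
k = 0.00733 cm/s = 0.00733 / 100 m/s = 7.33e-05 m/s
Using q = k * H * Nf / Nd
Nf / Nd = 6 / 14 = 0.4286
q = 7.33e-05 * 7.0 * 0.4286
q = 0.0002199 m^3/s per m


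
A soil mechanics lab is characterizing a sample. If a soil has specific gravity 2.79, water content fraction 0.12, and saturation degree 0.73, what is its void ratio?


Using the relation e = Gs * w / S
e = 2.79 * 0.12 / 0.73
e = 0.4586


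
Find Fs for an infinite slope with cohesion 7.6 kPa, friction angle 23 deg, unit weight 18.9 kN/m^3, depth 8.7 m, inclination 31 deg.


Using Fs = c / (gamma*H*sin(beta)*cos(beta)) + tan(phi)/tan(beta)
Cohesion contribution = 7.6 / (18.9*8.7*sin(31)*cos(31))
Cohesion contribution = 0.104695
Friction contribution = tan(23)/tan(31) = 0.706445
Fs = 0.104695 + 0.706445
Fs = 0.811


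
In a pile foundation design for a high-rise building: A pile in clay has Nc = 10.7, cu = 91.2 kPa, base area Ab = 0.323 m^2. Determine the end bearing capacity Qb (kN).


Result: 315.2 kN

Derivation:
Using Qb = Nc * cu * Ab
Qb = 10.7 * 91.2 * 0.323
Qb = 315.2 kN


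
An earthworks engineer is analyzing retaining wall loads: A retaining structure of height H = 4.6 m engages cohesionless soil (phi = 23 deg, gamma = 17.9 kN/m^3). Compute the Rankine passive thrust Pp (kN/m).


Compute passive earth pressure coefficient:
Kp = tan^2(45 + phi/2) = tan^2(56.5) = 2.282623
Compute passive force:
Pp = 0.5 * Kp * gamma * H^2
Pp = 0.5 * 2.282623 * 17.9 * 4.6^2
Pp = 432.29 kN/m


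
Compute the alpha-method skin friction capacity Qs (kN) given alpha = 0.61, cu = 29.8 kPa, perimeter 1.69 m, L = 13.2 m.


Result: 405.51 kN

Derivation:
Using Qs = alpha * cu * perimeter * L
Qs = 0.61 * 29.8 * 1.69 * 13.2
Qs = 405.51 kN


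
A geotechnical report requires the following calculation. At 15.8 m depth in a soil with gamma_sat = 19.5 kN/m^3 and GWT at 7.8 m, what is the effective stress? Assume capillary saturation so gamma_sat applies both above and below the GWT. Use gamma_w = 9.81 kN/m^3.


Total stress = gamma_sat * depth
sigma = 19.5 * 15.8 = 308.1 kPa
Pore water pressure u = gamma_w * (depth - d_wt)
u = 9.81 * (15.8 - 7.8) = 78.48 kPa
Effective stress = sigma - u
sigma' = 308.1 - 78.48 = 229.62 kPa


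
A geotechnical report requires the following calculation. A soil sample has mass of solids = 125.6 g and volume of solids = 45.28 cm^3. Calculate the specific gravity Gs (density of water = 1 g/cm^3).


Result: 2.774

Derivation:
Using Gs = m_s / (V_s * rho_w)
Since rho_w = 1 g/cm^3:
Gs = 125.6 / 45.28
Gs = 2.774


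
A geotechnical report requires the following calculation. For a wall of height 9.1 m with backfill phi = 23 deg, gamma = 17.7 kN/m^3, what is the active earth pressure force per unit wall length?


Compute active earth pressure coefficient:
Ka = tan^2(45 - phi/2) = tan^2(33.5) = 0.438092
Compute active force:
Pa = 0.5 * Ka * gamma * H^2
Pa = 0.5 * 0.438092 * 17.7 * 9.1^2
Pa = 321.06 kN/m


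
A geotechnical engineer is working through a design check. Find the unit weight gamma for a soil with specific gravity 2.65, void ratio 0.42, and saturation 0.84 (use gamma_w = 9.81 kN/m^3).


Result: 20.745 kN/m^3

Derivation:
Using gamma = gamma_w * (Gs + S*e) / (1 + e)
Numerator: Gs + S*e = 2.65 + 0.84*0.42 = 3.0028
Denominator: 1 + e = 1 + 0.42 = 1.42
gamma = 9.81 * 3.0028 / 1.42
gamma = 20.745 kN/m^3


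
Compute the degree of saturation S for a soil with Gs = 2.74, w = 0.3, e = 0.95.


Using S = Gs * w / e
S = 2.74 * 0.3 / 0.95
S = 0.8653


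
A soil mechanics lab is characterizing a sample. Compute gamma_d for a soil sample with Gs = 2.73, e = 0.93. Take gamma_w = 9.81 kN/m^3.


Using gamma_d = Gs * gamma_w / (1 + e)
gamma_d = 2.73 * 9.81 / (1 + 0.93)
gamma_d = 2.73 * 9.81 / 1.93
gamma_d = 13.876 kN/m^3


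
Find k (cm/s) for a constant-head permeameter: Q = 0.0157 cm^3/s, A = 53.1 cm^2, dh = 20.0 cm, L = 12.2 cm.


Compute hydraulic gradient:
i = dh / L = 20.0 / 12.2 = 1.63934
Then apply Darcy's law:
k = Q / (A * i)
k = 0.0157 / (53.1 * 1.63934)
k = 0.0157 / 87.0492
k = 0.00018 cm/s


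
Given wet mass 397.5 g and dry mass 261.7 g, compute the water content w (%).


Result: 51.89 %

Derivation:
Using w = (m_wet - m_dry) / m_dry * 100
m_wet - m_dry = 397.5 - 261.7 = 135.8 g
w = 135.8 / 261.7 * 100
w = 51.89 %


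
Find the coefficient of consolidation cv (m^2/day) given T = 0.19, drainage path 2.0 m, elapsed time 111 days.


Using cv = T * H_dr^2 / t
H_dr^2 = 2.0^2 = 4.0
cv = 0.19 * 4.0 / 111
cv = 0.00685 m^2/day


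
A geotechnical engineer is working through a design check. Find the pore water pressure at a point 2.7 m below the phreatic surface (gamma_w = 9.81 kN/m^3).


Using u = gamma_w * h_w
u = 9.81 * 2.7
u = 26.49 kPa


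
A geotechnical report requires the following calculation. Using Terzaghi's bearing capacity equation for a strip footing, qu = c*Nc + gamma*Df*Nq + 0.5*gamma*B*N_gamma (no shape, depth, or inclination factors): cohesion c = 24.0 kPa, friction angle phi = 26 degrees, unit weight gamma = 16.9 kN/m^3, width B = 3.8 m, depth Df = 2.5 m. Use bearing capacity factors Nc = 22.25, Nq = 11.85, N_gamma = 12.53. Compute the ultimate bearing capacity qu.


Result: 1437.0 kPa

Derivation:
Compute qu = c*Nc + gamma*Df*Nq + 0.5*gamma*B*N_gamma
Term 1: 24.0 * 22.25 = 534.0
Term 2: 16.9 * 2.5 * 11.85 = 500.6625
Term 3: 0.5 * 16.9 * 3.8 * 12.53 = 402.3383
qu = 534.0 + 500.6625 + 402.3383
qu = 1437.0 kPa


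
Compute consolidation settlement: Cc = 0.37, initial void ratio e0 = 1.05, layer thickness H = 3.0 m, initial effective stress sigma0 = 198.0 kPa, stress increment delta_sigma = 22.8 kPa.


Result: 0.0256 m

Derivation:
Using Sc = Cc * H / (1 + e0) * log10((sigma0 + delta_sigma) / sigma0)
Stress ratio = (198.0 + 22.8) / 198.0 = 1.11515
log10(1.11515) = 0.0473339
Cc * H / (1 + e0) = 0.37 * 3.0 / (1 + 1.05) = 0.541463
Sc = 0.541463 * 0.0473339
Sc = 0.0256 m


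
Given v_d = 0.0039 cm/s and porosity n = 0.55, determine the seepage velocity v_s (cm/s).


Result: 0.00709 cm/s

Derivation:
Using v_s = v_d / n
v_s = 0.0039 / 0.55
v_s = 0.00709 cm/s


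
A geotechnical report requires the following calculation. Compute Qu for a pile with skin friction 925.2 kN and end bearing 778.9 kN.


Using Qu = Qf + Qb
Qu = 925.2 + 778.9
Qu = 1704.1 kN


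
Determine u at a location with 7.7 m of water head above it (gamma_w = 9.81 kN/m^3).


Result: 75.54 kPa

Derivation:
Using u = gamma_w * h_w
u = 9.81 * 7.7
u = 75.54 kPa


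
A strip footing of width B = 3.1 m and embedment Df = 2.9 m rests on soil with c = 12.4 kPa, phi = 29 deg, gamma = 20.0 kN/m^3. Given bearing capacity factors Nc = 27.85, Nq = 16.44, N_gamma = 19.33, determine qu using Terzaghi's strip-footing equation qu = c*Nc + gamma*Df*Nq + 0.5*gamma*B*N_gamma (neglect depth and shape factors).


Result: 1898.09 kPa

Derivation:
Compute qu = c*Nc + gamma*Df*Nq + 0.5*gamma*B*N_gamma
Term 1: 12.4 * 27.85 = 345.34
Term 2: 20.0 * 2.9 * 16.44 = 953.52
Term 3: 0.5 * 20.0 * 3.1 * 19.33 = 599.23
qu = 345.34 + 953.52 + 599.23
qu = 1898.09 kPa


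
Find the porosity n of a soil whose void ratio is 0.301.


Using the relation n = e / (1 + e)
n = 0.301 / (1 + 0.301)
n = 0.301 / 1.301
n = 0.2314


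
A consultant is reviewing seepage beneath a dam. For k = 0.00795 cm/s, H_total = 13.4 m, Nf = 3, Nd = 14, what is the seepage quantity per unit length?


Result: 0.0002283 m^3/s per m

Derivation:
Convert k to m/s for unit consistency with H:
k = 0.00795 cm/s = 0.00795 / 100 m/s = 7.95e-05 m/s
Using q = k * H * Nf / Nd
Nf / Nd = 3 / 14 = 0.2143
q = 7.95e-05 * 13.4 * 0.2143
q = 0.0002283 m^3/s per m
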